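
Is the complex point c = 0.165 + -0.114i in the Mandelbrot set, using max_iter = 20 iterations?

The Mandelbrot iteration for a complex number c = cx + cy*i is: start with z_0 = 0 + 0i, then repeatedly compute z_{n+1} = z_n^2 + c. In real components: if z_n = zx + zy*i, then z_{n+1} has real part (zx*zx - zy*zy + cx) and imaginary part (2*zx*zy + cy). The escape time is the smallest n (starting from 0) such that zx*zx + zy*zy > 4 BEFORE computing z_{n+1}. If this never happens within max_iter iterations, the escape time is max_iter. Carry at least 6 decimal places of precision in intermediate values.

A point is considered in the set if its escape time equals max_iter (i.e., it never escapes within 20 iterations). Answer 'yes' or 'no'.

z_0 = 0 + 0i, c = 0.1650 + -0.1140i
Iter 1: z = 0.1650 + -0.1140i, |z|^2 = 0.0402
Iter 2: z = 0.1792 + -0.1516i, |z|^2 = 0.0551
Iter 3: z = 0.1741 + -0.1683i, |z|^2 = 0.0587
Iter 4: z = 0.1670 + -0.1726i, |z|^2 = 0.0577
Iter 5: z = 0.1631 + -0.1717i, |z|^2 = 0.0561
Iter 6: z = 0.1621 + -0.1700i, |z|^2 = 0.0552
Iter 7: z = 0.1624 + -0.1691i, |z|^2 = 0.0550
Iter 8: z = 0.1628 + -0.1689i, |z|^2 = 0.0550
Iter 9: z = 0.1630 + -0.1690i, |z|^2 = 0.0551
Iter 10: z = 0.1630 + -0.1691i, |z|^2 = 0.0552
Iter 11: z = 0.1630 + -0.1691i, |z|^2 = 0.0552
Iter 12: z = 0.1630 + -0.1691i, |z|^2 = 0.0552
Iter 13: z = 0.1630 + -0.1691i, |z|^2 = 0.0552
Iter 14: z = 0.1630 + -0.1691i, |z|^2 = 0.0552
Iter 15: z = 0.1630 + -0.1691i, |z|^2 = 0.0552
Iter 16: z = 0.1630 + -0.1691i, |z|^2 = 0.0552
Iter 17: z = 0.1630 + -0.1691i, |z|^2 = 0.0552
Iter 18: z = 0.1630 + -0.1691i, |z|^2 = 0.0552
Iter 19: z = 0.1630 + -0.1691i, |z|^2 = 0.0552
Did not escape in 20 iterations → in set

Answer: yes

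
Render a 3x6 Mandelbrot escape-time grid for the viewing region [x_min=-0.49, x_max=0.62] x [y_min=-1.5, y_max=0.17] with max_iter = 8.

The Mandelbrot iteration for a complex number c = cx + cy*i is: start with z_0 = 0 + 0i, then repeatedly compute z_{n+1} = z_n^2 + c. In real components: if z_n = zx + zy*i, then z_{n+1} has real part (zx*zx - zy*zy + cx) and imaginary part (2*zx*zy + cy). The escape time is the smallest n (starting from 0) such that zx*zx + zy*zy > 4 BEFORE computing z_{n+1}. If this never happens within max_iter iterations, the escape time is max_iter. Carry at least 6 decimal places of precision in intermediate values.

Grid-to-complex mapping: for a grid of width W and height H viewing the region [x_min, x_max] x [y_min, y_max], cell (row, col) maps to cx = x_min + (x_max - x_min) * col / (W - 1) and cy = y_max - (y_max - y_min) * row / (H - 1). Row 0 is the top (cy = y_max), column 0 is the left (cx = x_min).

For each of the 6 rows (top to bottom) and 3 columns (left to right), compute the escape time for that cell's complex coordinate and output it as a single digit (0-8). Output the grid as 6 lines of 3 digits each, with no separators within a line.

Answer: 884
884
883
573
332
222

Derivation:
(row=0, col=0): c = -0.4900 + 0.1700i → escape time 8
(row=0, col=1): c = 0.0650 + 0.1700i → escape time 8
(row=0, col=2): c = 0.6200 + 0.1700i → escape time 4
(row=1, col=0): c = -0.4900 + -0.1640i → escape time 8
(row=1, col=1): c = 0.0650 + -0.1640i → escape time 8
(row=1, col=2): c = 0.6200 + -0.1640i → escape time 4
(row=2, col=0): c = -0.4900 + -0.4980i → escape time 8
(row=2, col=1): c = 0.0650 + -0.4980i → escape time 8
(row=2, col=2): c = 0.6200 + -0.4980i → escape time 3
(row=3, col=0): c = -0.4900 + -0.8320i → escape time 5
(row=3, col=1): c = 0.0650 + -0.8320i → escape time 7
(row=3, col=2): c = 0.6200 + -0.8320i → escape time 3
(row=4, col=0): c = -0.4900 + -1.1660i → escape time 3
(row=4, col=1): c = 0.0650 + -1.1660i → escape time 3
(row=4, col=2): c = 0.6200 + -1.1660i → escape time 2
(row=5, col=0): c = -0.4900 + -1.5000i → escape time 2
(row=5, col=1): c = 0.0650 + -1.5000i → escape time 2
(row=5, col=2): c = 0.6200 + -1.5000i → escape time 2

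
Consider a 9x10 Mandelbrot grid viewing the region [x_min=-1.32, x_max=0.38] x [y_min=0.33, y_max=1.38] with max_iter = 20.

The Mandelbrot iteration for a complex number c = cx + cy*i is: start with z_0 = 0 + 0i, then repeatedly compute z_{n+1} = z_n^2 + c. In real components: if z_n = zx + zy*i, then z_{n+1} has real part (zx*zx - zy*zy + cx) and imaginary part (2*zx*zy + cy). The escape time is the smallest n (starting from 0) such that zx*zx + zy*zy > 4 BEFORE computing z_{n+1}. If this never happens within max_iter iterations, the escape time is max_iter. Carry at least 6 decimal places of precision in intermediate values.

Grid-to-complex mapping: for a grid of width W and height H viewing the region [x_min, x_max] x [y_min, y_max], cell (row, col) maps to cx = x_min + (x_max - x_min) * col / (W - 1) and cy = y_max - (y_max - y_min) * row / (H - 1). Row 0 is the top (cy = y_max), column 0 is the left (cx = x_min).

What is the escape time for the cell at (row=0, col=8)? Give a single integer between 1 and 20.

Answer: 2

Derivation:
z_0 = 0 + 0i, c = 0.3800 + 1.3800i
Iter 1: z = 0.3800 + 1.3800i, |z|^2 = 2.0488
Iter 2: z = -1.3800 + 2.4288i, |z|^2 = 7.8035
Escaped at iteration 2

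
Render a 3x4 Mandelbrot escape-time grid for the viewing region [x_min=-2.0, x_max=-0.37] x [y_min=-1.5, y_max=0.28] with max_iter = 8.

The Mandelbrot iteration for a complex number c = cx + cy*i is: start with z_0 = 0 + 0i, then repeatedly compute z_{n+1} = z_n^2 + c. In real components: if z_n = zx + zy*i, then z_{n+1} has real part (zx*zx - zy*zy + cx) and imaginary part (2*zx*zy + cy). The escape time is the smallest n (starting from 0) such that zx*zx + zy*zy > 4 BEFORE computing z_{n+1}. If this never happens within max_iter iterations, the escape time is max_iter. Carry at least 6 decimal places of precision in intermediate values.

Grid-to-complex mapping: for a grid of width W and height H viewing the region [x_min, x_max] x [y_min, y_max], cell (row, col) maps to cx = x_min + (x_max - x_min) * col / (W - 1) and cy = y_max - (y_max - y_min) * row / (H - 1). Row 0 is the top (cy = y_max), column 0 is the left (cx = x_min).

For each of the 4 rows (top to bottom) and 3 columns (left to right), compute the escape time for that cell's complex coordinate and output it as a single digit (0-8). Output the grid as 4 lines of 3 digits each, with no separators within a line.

Answer: 188
188
135
122

Derivation:
(row=0, col=0): c = -2.0000 + 0.2800i → escape time 1
(row=0, col=1): c = -1.1850 + 0.2800i → escape time 8
(row=0, col=2): c = -0.3700 + 0.2800i → escape time 8
(row=1, col=0): c = -2.0000 + -0.3133i → escape time 1
(row=1, col=1): c = -1.1850 + -0.3133i → escape time 8
(row=1, col=2): c = -0.3700 + -0.3133i → escape time 8
(row=2, col=0): c = -2.0000 + -0.9067i → escape time 1
(row=2, col=1): c = -1.1850 + -0.9067i → escape time 3
(row=2, col=2): c = -0.3700 + -0.9067i → escape time 5
(row=3, col=0): c = -2.0000 + -1.5000i → escape time 1
(row=3, col=1): c = -1.1850 + -1.5000i → escape time 2
(row=3, col=2): c = -0.3700 + -1.5000i → escape time 2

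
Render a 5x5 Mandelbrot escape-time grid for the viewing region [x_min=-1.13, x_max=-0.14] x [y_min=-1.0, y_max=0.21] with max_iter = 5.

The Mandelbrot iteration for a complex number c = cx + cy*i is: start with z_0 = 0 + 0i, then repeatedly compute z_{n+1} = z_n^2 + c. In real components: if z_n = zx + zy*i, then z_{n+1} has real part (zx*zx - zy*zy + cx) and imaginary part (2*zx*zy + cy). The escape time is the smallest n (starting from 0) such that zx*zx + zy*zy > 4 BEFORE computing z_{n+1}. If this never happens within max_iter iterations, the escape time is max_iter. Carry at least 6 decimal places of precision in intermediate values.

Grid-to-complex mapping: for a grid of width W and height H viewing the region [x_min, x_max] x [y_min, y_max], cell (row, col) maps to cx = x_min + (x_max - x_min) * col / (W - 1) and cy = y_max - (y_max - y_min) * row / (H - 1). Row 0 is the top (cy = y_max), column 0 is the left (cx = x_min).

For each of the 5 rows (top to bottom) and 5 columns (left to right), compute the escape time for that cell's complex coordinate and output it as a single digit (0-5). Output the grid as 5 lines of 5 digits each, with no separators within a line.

Answer: 55555
55555
55555
34555
33445

Derivation:
(row=0, col=0): c = -1.1300 + 0.2100i → escape time 5
(row=0, col=1): c = -0.8825 + 0.2100i → escape time 5
(row=0, col=2): c = -0.6350 + 0.2100i → escape time 5
(row=0, col=3): c = -0.3875 + 0.2100i → escape time 5
(row=0, col=4): c = -0.1400 + 0.2100i → escape time 5
(row=1, col=0): c = -1.1300 + -0.0925i → escape time 5
(row=1, col=1): c = -0.8825 + -0.0925i → escape time 5
(row=1, col=2): c = -0.6350 + -0.0925i → escape time 5
(row=1, col=3): c = -0.3875 + -0.0925i → escape time 5
(row=1, col=4): c = -0.1400 + -0.0925i → escape time 5
(row=2, col=0): c = -1.1300 + -0.3950i → escape time 5
(row=2, col=1): c = -0.8825 + -0.3950i → escape time 5
(row=2, col=2): c = -0.6350 + -0.3950i → escape time 5
(row=2, col=3): c = -0.3875 + -0.3950i → escape time 5
(row=2, col=4): c = -0.1400 + -0.3950i → escape time 5
(row=3, col=0): c = -1.1300 + -0.6975i → escape time 3
(row=3, col=1): c = -0.8825 + -0.6975i → escape time 4
(row=3, col=2): c = -0.6350 + -0.6975i → escape time 5
(row=3, col=3): c = -0.3875 + -0.6975i → escape time 5
(row=3, col=4): c = -0.1400 + -0.6975i → escape time 5
(row=4, col=0): c = -1.1300 + -1.0000i → escape time 3
(row=4, col=1): c = -0.8825 + -1.0000i → escape time 3
(row=4, col=2): c = -0.6350 + -1.0000i → escape time 4
(row=4, col=3): c = -0.3875 + -1.0000i → escape time 4
(row=4, col=4): c = -0.1400 + -1.0000i → escape time 5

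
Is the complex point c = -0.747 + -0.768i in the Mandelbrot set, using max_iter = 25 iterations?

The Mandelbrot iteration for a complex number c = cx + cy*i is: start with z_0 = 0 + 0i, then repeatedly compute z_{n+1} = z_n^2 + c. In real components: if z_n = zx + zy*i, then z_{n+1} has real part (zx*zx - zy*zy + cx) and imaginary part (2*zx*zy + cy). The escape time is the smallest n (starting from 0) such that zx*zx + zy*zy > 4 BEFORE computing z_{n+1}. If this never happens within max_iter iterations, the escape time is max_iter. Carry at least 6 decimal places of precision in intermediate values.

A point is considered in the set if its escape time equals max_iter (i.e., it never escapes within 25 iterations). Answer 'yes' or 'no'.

z_0 = 0 + 0i, c = -0.7470 + -0.7680i
Iter 1: z = -0.7470 + -0.7680i, |z|^2 = 1.1478
Iter 2: z = -0.7788 + 0.3794i, |z|^2 = 0.7505
Iter 3: z = -0.2844 + -1.3590i, |z|^2 = 1.9276
Iter 4: z = -2.5129 + 0.0049i, |z|^2 = 6.3146
Escaped at iteration 4

Answer: no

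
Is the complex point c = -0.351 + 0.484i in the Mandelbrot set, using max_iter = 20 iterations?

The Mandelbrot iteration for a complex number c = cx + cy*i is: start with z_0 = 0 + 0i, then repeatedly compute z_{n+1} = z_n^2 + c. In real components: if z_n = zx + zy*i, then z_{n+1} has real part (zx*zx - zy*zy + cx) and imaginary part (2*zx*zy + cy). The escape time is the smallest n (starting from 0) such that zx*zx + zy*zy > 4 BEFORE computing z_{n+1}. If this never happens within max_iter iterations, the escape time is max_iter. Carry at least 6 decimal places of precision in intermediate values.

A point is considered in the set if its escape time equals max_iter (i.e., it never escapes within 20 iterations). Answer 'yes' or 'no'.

z_0 = 0 + 0i, c = -0.3510 + 0.4840i
Iter 1: z = -0.3510 + 0.4840i, |z|^2 = 0.3575
Iter 2: z = -0.4621 + 0.1442i, |z|^2 = 0.2343
Iter 3: z = -0.1583 + 0.3507i, |z|^2 = 0.1481
Iter 4: z = -0.4489 + 0.3730i, |z|^2 = 0.3406
Iter 5: z = -0.2886 + 0.1491i, |z|^2 = 0.1055
Iter 6: z = -0.2900 + 0.3979i, |z|^2 = 0.2424
Iter 7: z = -0.4253 + 0.2532i, |z|^2 = 0.2450
Iter 8: z = -0.2343 + 0.2686i, |z|^2 = 0.1270
Iter 9: z = -0.3683 + 0.3581i, |z|^2 = 0.2639
Iter 10: z = -0.3436 + 0.2202i, |z|^2 = 0.1666
Iter 11: z = -0.2814 + 0.3327i, |z|^2 = 0.1899
Iter 12: z = -0.3825 + 0.2968i, |z|^2 = 0.2344
Iter 13: z = -0.2928 + 0.2570i, |z|^2 = 0.1518
Iter 14: z = -0.3313 + 0.3335i, |z|^2 = 0.2210
Iter 15: z = -0.3525 + 0.2630i, |z|^2 = 0.1934
Iter 16: z = -0.2959 + 0.2986i, |z|^2 = 0.1767
Iter 17: z = -0.3526 + 0.3073i, |z|^2 = 0.2187
Iter 18: z = -0.3211 + 0.2673i, |z|^2 = 0.1746
Iter 19: z = -0.3194 + 0.3123i, |z|^2 = 0.1995
Did not escape in 20 iterations → in set

Answer: yes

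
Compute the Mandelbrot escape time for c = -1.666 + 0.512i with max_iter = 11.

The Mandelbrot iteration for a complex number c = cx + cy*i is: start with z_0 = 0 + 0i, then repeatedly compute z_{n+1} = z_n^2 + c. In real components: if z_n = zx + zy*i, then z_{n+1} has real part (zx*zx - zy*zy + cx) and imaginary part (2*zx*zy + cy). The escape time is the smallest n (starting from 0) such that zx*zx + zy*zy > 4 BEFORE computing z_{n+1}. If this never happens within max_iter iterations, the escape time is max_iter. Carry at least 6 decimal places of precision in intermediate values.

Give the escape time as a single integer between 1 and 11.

Answer: 3

Derivation:
z_0 = 0 + 0i, c = -1.6660 + 0.5120i
Iter 1: z = -1.6660 + 0.5120i, |z|^2 = 3.0377
Iter 2: z = 0.8474 + -1.1940i, |z|^2 = 2.1437
Iter 3: z = -2.3735 + -1.5116i, |z|^2 = 7.9184
Escaped at iteration 3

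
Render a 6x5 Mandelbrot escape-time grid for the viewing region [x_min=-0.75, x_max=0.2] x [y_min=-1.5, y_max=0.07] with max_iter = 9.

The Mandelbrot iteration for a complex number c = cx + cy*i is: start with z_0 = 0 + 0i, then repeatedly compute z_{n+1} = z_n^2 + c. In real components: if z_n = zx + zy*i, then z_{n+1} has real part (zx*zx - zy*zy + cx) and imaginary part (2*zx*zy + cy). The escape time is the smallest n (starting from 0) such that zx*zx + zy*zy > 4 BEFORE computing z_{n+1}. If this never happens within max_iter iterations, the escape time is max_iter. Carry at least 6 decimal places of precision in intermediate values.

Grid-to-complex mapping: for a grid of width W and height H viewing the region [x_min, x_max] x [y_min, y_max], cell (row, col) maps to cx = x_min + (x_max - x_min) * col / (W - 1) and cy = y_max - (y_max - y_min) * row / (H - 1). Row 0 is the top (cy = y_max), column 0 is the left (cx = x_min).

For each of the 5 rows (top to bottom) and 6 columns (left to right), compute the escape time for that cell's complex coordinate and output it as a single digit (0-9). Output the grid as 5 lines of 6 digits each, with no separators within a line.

Answer: 999999
999999
478996
334743
222222

Derivation:
(row=0, col=0): c = -0.7500 + 0.0700i → escape time 9
(row=0, col=1): c = -0.5600 + 0.0700i → escape time 9
(row=0, col=2): c = -0.3700 + 0.0700i → escape time 9
(row=0, col=3): c = -0.1800 + 0.0700i → escape time 9
(row=0, col=4): c = 0.0100 + 0.0700i → escape time 9
(row=0, col=5): c = 0.2000 + 0.0700i → escape time 9
(row=1, col=0): c = -0.7500 + -0.3225i → escape time 9
(row=1, col=1): c = -0.5600 + -0.3225i → escape time 9
(row=1, col=2): c = -0.3700 + -0.3225i → escape time 9
(row=1, col=3): c = -0.1800 + -0.3225i → escape time 9
(row=1, col=4): c = 0.0100 + -0.3225i → escape time 9
(row=1, col=5): c = 0.2000 + -0.3225i → escape time 9
(row=2, col=0): c = -0.7500 + -0.7150i → escape time 4
(row=2, col=1): c = -0.5600 + -0.7150i → escape time 7
(row=2, col=2): c = -0.3700 + -0.7150i → escape time 8
(row=2, col=3): c = -0.1800 + -0.7150i → escape time 9
(row=2, col=4): c = 0.0100 + -0.7150i → escape time 9
(row=2, col=5): c = 0.2000 + -0.7150i → escape time 6
(row=3, col=0): c = -0.7500 + -1.1075i → escape time 3
(row=3, col=1): c = -0.5600 + -1.1075i → escape time 3
(row=3, col=2): c = -0.3700 + -1.1075i → escape time 4
(row=3, col=3): c = -0.1800 + -1.1075i → escape time 7
(row=3, col=4): c = 0.0100 + -1.1075i → escape time 4
(row=3, col=5): c = 0.2000 + -1.1075i → escape time 3
(row=4, col=0): c = -0.7500 + -1.5000i → escape time 2
(row=4, col=1): c = -0.5600 + -1.5000i → escape time 2
(row=4, col=2): c = -0.3700 + -1.5000i → escape time 2
(row=4, col=3): c = -0.1800 + -1.5000i → escape time 2
(row=4, col=4): c = 0.0100 + -1.5000i → escape time 2
(row=4, col=5): c = 0.2000 + -1.5000i → escape time 2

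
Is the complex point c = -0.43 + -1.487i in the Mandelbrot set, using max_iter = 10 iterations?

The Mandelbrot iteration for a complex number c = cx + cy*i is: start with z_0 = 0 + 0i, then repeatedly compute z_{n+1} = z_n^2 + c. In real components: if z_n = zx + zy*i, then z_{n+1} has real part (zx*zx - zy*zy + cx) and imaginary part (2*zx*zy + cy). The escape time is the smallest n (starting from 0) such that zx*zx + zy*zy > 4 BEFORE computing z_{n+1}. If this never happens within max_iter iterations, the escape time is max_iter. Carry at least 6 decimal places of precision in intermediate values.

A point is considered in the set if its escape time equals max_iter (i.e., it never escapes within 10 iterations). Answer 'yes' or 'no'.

z_0 = 0 + 0i, c = -0.4300 + -1.4870i
Iter 1: z = -0.4300 + -1.4870i, |z|^2 = 2.3961
Iter 2: z = -2.4563 + -0.2082i, |z|^2 = 6.0766
Escaped at iteration 2

Answer: no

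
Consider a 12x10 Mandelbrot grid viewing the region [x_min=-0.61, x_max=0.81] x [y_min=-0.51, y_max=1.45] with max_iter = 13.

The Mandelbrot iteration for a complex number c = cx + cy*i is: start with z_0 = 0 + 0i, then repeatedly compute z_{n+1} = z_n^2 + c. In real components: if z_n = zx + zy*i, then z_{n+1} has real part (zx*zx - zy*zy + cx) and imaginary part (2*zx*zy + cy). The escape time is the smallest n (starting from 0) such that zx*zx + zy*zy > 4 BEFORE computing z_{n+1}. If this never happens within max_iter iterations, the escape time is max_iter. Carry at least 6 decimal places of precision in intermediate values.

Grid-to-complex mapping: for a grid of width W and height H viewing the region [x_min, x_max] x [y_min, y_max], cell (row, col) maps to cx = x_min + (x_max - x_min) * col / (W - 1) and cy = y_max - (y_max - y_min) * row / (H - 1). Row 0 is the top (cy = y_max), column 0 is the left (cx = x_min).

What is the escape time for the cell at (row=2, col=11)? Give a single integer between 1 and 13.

Answer: 2

Derivation:
z_0 = 0 + 0i, c = 0.8100 + 1.0144i
Iter 1: z = 0.8100 + 1.0144i, |z|^2 = 1.6852
Iter 2: z = 0.4370 + 2.6578i, |z|^2 = 7.2551
Escaped at iteration 2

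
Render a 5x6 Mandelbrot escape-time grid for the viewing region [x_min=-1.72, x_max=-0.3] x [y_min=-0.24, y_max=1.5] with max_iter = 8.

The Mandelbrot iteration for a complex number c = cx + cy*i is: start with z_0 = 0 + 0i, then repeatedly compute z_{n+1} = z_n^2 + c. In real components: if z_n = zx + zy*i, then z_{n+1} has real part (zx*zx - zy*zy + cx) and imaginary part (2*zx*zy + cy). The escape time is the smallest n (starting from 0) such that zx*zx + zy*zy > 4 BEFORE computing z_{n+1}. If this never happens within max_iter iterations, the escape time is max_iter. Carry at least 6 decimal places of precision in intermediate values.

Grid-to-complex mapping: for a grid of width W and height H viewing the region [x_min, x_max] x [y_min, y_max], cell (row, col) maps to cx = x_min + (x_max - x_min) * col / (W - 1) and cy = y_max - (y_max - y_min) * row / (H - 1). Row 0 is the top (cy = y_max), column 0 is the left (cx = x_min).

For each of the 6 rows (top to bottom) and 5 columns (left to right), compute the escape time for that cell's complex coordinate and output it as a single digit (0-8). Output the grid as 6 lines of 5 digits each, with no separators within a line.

(row=0, col=0): c = -1.7200 + 1.5000i → escape time 1
(row=0, col=1): c = -1.3650 + 1.5000i → escape time 1
(row=0, col=2): c = -1.0100 + 1.5000i → escape time 2
(row=0, col=3): c = -0.6550 + 1.5000i → escape time 2
(row=0, col=4): c = -0.3000 + 1.5000i → escape time 2
(row=1, col=0): c = -1.7200 + 1.1520i → escape time 1
(row=1, col=1): c = -1.3650 + 1.1520i → escape time 2
(row=1, col=2): c = -1.0100 + 1.1520i → escape time 3
(row=1, col=3): c = -0.6550 + 1.1520i → escape time 3
(row=1, col=4): c = -0.3000 + 1.1520i → escape time 4
(row=2, col=0): c = -1.7200 + 0.8040i → escape time 2
(row=2, col=1): c = -1.3650 + 0.8040i → escape time 3
(row=2, col=2): c = -1.0100 + 0.8040i → escape time 3
(row=2, col=3): c = -0.6550 + 0.8040i → escape time 4
(row=2, col=4): c = -0.3000 + 0.8040i → escape time 8
(row=3, col=0): c = -1.7200 + 0.4560i → escape time 3
(row=3, col=1): c = -1.3650 + 0.4560i → escape time 4
(row=3, col=2): c = -1.0100 + 0.4560i → escape time 5
(row=3, col=3): c = -0.6550 + 0.4560i → escape time 8
(row=3, col=4): c = -0.3000 + 0.4560i → escape time 8
(row=4, col=0): c = -1.7200 + 0.1080i → escape time 5
(row=4, col=1): c = -1.3650 + 0.1080i → escape time 8
(row=4, col=2): c = -1.0100 + 0.1080i → escape time 8
(row=4, col=3): c = -0.6550 + 0.1080i → escape time 8
(row=4, col=4): c = -0.3000 + 0.1080i → escape time 8
(row=5, col=0): c = -1.7200 + -0.2400i → escape time 4
(row=5, col=1): c = -1.3650 + -0.2400i → escape time 6
(row=5, col=2): c = -1.0100 + -0.2400i → escape time 8
(row=5, col=3): c = -0.6550 + -0.2400i → escape time 8
(row=5, col=4): c = -0.3000 + -0.2400i → escape time 8

Answer: 11222
12334
23348
34588
58888
46888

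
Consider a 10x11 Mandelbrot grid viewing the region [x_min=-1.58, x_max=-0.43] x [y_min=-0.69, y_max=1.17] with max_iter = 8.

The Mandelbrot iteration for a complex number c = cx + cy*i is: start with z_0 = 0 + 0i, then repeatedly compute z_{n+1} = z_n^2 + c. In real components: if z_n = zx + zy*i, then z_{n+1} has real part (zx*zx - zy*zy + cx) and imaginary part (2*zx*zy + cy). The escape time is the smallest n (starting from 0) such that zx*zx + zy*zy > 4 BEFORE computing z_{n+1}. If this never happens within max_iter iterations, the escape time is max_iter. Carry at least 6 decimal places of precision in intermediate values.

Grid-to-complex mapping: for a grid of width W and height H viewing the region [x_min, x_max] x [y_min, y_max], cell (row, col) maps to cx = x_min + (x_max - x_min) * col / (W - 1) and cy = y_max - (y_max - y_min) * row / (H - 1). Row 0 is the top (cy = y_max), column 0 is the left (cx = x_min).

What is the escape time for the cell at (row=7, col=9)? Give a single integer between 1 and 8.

z_0 = 0 + 0i, c = -0.4300 + -0.1320i
Iter 1: z = -0.4300 + -0.1320i, |z|^2 = 0.2023
Iter 2: z = -0.2625 + -0.0185i, |z|^2 = 0.0693
Iter 3: z = -0.3614 + -0.1223i, |z|^2 = 0.1456
Iter 4: z = -0.3143 + -0.0436i, |z|^2 = 0.1007
Iter 5: z = -0.3331 + -0.1046i, |z|^2 = 0.1219
Iter 6: z = -0.3300 + -0.0623i, |z|^2 = 0.1128
Iter 7: z = -0.3250 + -0.0909i, |z|^2 = 0.1139

Answer: 8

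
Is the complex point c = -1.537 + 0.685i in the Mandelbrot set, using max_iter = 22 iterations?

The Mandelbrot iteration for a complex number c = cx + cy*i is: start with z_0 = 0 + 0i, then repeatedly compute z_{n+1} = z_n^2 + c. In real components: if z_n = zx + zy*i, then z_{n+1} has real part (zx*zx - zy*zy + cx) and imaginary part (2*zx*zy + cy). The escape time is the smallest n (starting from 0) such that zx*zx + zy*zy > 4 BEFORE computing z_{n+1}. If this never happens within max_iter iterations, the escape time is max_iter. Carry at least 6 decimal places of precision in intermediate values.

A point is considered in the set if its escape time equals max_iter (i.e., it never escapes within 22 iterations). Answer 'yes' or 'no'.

z_0 = 0 + 0i, c = -1.5370 + 0.6850i
Iter 1: z = -1.5370 + 0.6850i, |z|^2 = 2.8316
Iter 2: z = 0.3561 + -1.4207i, |z|^2 = 2.1452
Iter 3: z = -3.4285 + -0.3269i, |z|^2 = 11.8616
Escaped at iteration 3

Answer: no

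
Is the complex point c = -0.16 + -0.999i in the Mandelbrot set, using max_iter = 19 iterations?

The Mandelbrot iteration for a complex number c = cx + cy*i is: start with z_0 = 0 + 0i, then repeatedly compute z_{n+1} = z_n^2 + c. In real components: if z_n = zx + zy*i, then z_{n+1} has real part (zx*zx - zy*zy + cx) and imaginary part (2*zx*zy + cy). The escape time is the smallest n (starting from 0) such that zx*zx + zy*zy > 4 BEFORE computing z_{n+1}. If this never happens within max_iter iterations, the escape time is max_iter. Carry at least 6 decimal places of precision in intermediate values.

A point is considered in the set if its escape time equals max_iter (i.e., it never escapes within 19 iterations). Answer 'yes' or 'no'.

z_0 = 0 + 0i, c = -0.1600 + -0.9990i
Iter 1: z = -0.1600 + -0.9990i, |z|^2 = 1.0236
Iter 2: z = -1.1324 + -0.6793i, |z|^2 = 1.7438
Iter 3: z = 0.6609 + 0.5395i, |z|^2 = 0.7278
Iter 4: z = -0.0144 + -0.2859i, |z|^2 = 0.0819
Iter 5: z = -0.2415 + -0.9908i, |z|^2 = 1.0400
Iter 6: z = -1.0833 + -0.5204i, |z|^2 = 1.4444
Iter 7: z = 0.7428 + 0.1285i, |z|^2 = 0.5683
Iter 8: z = 0.3752 + -0.8081i, |z|^2 = 0.7939
Iter 9: z = -0.6722 + -1.6055i, |z|^2 = 3.0295
Iter 10: z = -2.2857 + 1.1596i, |z|^2 = 6.5690
Escaped at iteration 10

Answer: no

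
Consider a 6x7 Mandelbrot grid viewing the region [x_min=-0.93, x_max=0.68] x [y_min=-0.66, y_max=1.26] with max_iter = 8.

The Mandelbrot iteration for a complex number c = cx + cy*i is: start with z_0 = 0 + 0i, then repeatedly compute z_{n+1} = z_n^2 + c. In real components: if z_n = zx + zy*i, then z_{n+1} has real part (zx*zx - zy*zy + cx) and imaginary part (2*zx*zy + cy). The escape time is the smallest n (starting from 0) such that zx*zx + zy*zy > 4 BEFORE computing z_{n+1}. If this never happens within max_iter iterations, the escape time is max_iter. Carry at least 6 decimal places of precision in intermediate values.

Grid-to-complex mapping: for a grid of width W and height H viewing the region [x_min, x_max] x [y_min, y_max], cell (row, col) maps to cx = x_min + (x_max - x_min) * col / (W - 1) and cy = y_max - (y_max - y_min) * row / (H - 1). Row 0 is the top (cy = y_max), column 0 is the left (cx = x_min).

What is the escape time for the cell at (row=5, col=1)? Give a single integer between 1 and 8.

z_0 = 0 + 0i, c = -0.6080 + -0.3400i
Iter 1: z = -0.6080 + -0.3400i, |z|^2 = 0.4853
Iter 2: z = -0.3539 + 0.0734i, |z|^2 = 0.1307
Iter 3: z = -0.4881 + -0.3920i, |z|^2 = 0.3919
Iter 4: z = -0.5234 + 0.0427i, |z|^2 = 0.2758
Iter 5: z = -0.3359 + -0.3847i, |z|^2 = 0.2608
Iter 6: z = -0.6432 + -0.0816i, |z|^2 = 0.4203
Iter 7: z = -0.2010 + -0.2351i, |z|^2 = 0.0957

Answer: 8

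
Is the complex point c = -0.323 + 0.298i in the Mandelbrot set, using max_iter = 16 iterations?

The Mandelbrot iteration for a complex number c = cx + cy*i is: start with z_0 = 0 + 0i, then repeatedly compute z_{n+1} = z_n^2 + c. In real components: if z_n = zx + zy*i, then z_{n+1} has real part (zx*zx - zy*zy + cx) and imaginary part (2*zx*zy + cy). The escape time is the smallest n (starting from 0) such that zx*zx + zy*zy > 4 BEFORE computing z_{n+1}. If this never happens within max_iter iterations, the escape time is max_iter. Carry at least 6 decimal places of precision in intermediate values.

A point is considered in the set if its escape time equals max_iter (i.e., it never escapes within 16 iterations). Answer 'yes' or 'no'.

z_0 = 0 + 0i, c = -0.3230 + 0.2980i
Iter 1: z = -0.3230 + 0.2980i, |z|^2 = 0.1931
Iter 2: z = -0.3075 + 0.1055i, |z|^2 = 0.1057
Iter 3: z = -0.2396 + 0.2331i, |z|^2 = 0.1118
Iter 4: z = -0.3199 + 0.1863i, |z|^2 = 0.1371
Iter 5: z = -0.2553 + 0.1788i, |z|^2 = 0.0972
Iter 6: z = -0.2898 + 0.2067i, |z|^2 = 0.1267
Iter 7: z = -0.2818 + 0.1782i, |z|^2 = 0.1111
Iter 8: z = -0.2754 + 0.1976i, |z|^2 = 0.1149
Iter 9: z = -0.2862 + 0.1892i, |z|^2 = 0.1177
Iter 10: z = -0.2769 + 0.1897i, |z|^2 = 0.1127
Iter 11: z = -0.2823 + 0.1929i, |z|^2 = 0.1169
Iter 12: z = -0.2805 + 0.1891i, |z|^2 = 0.1144
Iter 13: z = -0.2800 + 0.1919i, |z|^2 = 0.1153
Iter 14: z = -0.2814 + 0.1905i, |z|^2 = 0.1155
Iter 15: z = -0.2801 + 0.1908i, |z|^2 = 0.1149
Did not escape in 16 iterations → in set

Answer: yes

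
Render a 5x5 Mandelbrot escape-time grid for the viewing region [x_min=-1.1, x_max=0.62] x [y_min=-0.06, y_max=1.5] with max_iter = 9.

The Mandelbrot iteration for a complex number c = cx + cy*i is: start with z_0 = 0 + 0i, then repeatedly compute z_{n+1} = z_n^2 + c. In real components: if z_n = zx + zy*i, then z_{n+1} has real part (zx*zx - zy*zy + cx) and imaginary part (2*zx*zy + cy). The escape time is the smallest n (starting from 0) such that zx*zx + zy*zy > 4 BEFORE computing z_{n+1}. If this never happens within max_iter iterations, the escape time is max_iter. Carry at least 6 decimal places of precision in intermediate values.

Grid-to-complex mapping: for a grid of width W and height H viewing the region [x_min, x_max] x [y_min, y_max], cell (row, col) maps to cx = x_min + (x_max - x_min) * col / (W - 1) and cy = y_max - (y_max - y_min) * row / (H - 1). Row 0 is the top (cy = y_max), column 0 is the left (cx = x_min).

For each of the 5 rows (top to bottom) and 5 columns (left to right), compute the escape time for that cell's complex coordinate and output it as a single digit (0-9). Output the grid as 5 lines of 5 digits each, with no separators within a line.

(row=0, col=0): c = -1.1000 + 1.5000i → escape time 2
(row=0, col=1): c = -0.6700 + 1.5000i → escape time 2
(row=0, col=2): c = -0.2400 + 1.5000i → escape time 2
(row=0, col=3): c = 0.1900 + 1.5000i → escape time 2
(row=0, col=4): c = 0.6200 + 1.5000i → escape time 2
(row=1, col=0): c = -1.1000 + 1.1100i → escape time 3
(row=1, col=1): c = -0.6700 + 1.1100i → escape time 3
(row=1, col=2): c = -0.2400 + 1.1100i → escape time 6
(row=1, col=3): c = 0.1900 + 1.1100i → escape time 3
(row=1, col=4): c = 0.6200 + 1.1100i → escape time 2
(row=2, col=0): c = -1.1000 + 0.7200i → escape time 3
(row=2, col=1): c = -0.6700 + 0.7200i → escape time 5
(row=2, col=2): c = -0.2400 + 0.7200i → escape time 9
(row=2, col=3): c = 0.1900 + 0.7200i → escape time 6
(row=2, col=4): c = 0.6200 + 0.7200i → escape time 3
(row=3, col=0): c = -1.1000 + 0.3300i → escape time 9
(row=3, col=1): c = -0.6700 + 0.3300i → escape time 9
(row=3, col=2): c = -0.2400 + 0.3300i → escape time 9
(row=3, col=3): c = 0.1900 + 0.3300i → escape time 9
(row=3, col=4): c = 0.6200 + 0.3300i → escape time 4
(row=4, col=0): c = -1.1000 + -0.0600i → escape time 9
(row=4, col=1): c = -0.6700 + -0.0600i → escape time 9
(row=4, col=2): c = -0.2400 + -0.0600i → escape time 9
(row=4, col=3): c = 0.1900 + -0.0600i → escape time 9
(row=4, col=4): c = 0.6200 + -0.0600i → escape time 4

Answer: 22222
33632
35963
99994
99994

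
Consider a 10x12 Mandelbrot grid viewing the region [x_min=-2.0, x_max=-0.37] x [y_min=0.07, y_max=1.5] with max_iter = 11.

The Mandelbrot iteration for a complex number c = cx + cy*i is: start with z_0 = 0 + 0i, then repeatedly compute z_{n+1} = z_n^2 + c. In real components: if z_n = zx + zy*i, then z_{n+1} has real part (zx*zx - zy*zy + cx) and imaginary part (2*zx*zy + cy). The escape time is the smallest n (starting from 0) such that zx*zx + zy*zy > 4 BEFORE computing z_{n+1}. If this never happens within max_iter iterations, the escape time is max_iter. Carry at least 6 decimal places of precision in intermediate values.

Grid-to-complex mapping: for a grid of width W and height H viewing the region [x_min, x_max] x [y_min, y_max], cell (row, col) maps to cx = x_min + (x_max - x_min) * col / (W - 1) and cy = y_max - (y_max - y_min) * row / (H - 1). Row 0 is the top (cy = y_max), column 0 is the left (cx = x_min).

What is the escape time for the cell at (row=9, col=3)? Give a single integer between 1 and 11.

z_0 = 0 + 0i, c = -1.4567 + 0.3300i
Iter 1: z = -1.4567 + 0.3300i, |z|^2 = 2.2308
Iter 2: z = 0.5563 + -0.6314i, |z|^2 = 0.7081
Iter 3: z = -1.5459 + -0.3725i, |z|^2 = 2.5284
Iter 4: z = 0.7942 + 1.4817i, |z|^2 = 2.8262
Iter 5: z = -3.0213 + 2.6836i, |z|^2 = 16.3297
Escaped at iteration 5

Answer: 5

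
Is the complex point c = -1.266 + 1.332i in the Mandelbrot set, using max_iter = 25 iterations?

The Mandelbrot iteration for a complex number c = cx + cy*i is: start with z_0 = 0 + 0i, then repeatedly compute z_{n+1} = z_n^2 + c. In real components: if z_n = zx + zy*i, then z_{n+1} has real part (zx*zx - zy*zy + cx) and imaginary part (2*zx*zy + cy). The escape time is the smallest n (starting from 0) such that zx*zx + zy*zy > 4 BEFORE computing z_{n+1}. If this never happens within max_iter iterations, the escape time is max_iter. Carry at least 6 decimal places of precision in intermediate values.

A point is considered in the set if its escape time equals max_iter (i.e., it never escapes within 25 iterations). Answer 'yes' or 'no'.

z_0 = 0 + 0i, c = -1.2660 + 1.3320i
Iter 1: z = -1.2660 + 1.3320i, |z|^2 = 3.3770
Iter 2: z = -1.4375 + -2.0406i, |z|^2 = 6.2305
Escaped at iteration 2

Answer: no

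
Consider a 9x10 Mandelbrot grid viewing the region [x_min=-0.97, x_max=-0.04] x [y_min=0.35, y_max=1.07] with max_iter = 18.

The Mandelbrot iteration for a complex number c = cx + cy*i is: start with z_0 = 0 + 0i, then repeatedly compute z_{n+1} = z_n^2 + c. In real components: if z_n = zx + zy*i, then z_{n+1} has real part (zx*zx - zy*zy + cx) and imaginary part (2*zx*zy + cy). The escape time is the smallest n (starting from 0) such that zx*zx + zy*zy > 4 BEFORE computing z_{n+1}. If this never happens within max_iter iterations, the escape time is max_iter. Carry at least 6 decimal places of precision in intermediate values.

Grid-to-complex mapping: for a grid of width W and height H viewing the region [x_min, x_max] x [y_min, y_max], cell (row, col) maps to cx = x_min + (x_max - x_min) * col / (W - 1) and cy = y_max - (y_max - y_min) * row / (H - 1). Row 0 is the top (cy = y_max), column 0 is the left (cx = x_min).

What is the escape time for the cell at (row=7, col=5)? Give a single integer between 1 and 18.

z_0 = 0 + 0i, c = -0.3888 + 0.5100i
Iter 1: z = -0.3888 + 0.5100i, |z|^2 = 0.4112
Iter 2: z = -0.4977 + 0.1135i, |z|^2 = 0.2606
Iter 3: z = -0.1539 + 0.3970i, |z|^2 = 0.1813
Iter 4: z = -0.5227 + 0.3878i, |z|^2 = 0.4236
Iter 5: z = -0.2659 + 0.1046i, |z|^2 = 0.0816
Iter 6: z = -0.3290 + 0.4544i, |z|^2 = 0.3147
Iter 7: z = -0.4870 + 0.2110i, |z|^2 = 0.2817
Iter 8: z = -0.1961 + 0.3045i, |z|^2 = 0.1312
Iter 9: z = -0.4430 + 0.3906i, |z|^2 = 0.3488
Iter 10: z = -0.3451 + 0.1640i, |z|^2 = 0.1460
Iter 11: z = -0.2966 + 0.3968i, |z|^2 = 0.2454
Iter 12: z = -0.4583 + 0.2746i, |z|^2 = 0.2854
Iter 13: z = -0.2542 + 0.2583i, |z|^2 = 0.1313
Iter 14: z = -0.3909 + 0.3787i, |z|^2 = 0.2962
Iter 15: z = -0.3794 + 0.2139i, |z|^2 = 0.1897
Iter 16: z = -0.2906 + 0.3477i, |z|^2 = 0.2053
Iter 17: z = -0.4252 + 0.3079i, |z|^2 = 0.2756

Answer: 18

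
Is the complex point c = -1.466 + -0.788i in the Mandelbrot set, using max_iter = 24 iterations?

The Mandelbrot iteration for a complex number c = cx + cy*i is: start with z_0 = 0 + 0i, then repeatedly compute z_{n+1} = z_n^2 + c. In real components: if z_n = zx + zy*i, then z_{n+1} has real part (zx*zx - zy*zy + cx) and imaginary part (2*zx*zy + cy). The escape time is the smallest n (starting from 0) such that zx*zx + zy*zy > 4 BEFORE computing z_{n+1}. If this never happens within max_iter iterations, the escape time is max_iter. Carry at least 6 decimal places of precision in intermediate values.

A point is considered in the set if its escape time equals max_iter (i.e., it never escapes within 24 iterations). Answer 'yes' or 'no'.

Answer: no

Derivation:
z_0 = 0 + 0i, c = -1.4660 + -0.7880i
Iter 1: z = -1.4660 + -0.7880i, |z|^2 = 2.7701
Iter 2: z = 0.0622 + 1.5224i, |z|^2 = 2.3216
Iter 3: z = -3.7799 + -0.5986i, |z|^2 = 14.6458
Escaped at iteration 3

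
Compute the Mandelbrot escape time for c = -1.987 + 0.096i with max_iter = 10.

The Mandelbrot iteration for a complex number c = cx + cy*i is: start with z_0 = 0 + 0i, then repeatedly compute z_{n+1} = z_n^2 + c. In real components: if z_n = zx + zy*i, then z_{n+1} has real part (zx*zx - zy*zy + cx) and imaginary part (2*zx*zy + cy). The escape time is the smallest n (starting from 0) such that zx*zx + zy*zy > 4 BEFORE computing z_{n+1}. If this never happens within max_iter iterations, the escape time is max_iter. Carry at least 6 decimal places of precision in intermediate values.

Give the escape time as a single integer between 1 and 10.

z_0 = 0 + 0i, c = -1.9870 + 0.0960i
Iter 1: z = -1.9870 + 0.0960i, |z|^2 = 3.9574
Iter 2: z = 1.9520 + -0.2855i, |z|^2 = 3.8916
Iter 3: z = 1.7416 + -1.0186i, |z|^2 = 4.0707
Escaped at iteration 3

Answer: 3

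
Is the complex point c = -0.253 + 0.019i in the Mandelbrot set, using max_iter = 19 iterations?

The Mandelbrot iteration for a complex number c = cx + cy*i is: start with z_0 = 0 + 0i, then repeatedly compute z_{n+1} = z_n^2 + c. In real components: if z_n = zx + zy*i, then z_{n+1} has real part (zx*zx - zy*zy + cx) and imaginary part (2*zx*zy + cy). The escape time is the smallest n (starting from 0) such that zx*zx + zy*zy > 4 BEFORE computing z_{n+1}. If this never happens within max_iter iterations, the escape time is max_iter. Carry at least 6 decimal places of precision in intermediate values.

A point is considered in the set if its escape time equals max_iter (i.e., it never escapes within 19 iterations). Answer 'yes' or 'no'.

Answer: yes

Derivation:
z_0 = 0 + 0i, c = -0.2530 + 0.0190i
Iter 1: z = -0.2530 + 0.0190i, |z|^2 = 0.0644
Iter 2: z = -0.1894 + 0.0094i, |z|^2 = 0.0359
Iter 3: z = -0.2172 + 0.0154i, |z|^2 = 0.0474
Iter 4: z = -0.2060 + 0.0123i, |z|^2 = 0.0426
Iter 5: z = -0.2107 + 0.0139i, |z|^2 = 0.0446
Iter 6: z = -0.2088 + 0.0131i, |z|^2 = 0.0438
Iter 7: z = -0.2096 + 0.0135i, |z|^2 = 0.0441
Iter 8: z = -0.2093 + 0.0133i, |z|^2 = 0.0440
Iter 9: z = -0.2094 + 0.0134i, |z|^2 = 0.0440
Iter 10: z = -0.2093 + 0.0134i, |z|^2 = 0.0440
Iter 11: z = -0.2094 + 0.0134i, |z|^2 = 0.0440
Iter 12: z = -0.2093 + 0.0134i, |z|^2 = 0.0440
Iter 13: z = -0.2094 + 0.0134i, |z|^2 = 0.0440
Iter 14: z = -0.2094 + 0.0134i, |z|^2 = 0.0440
Iter 15: z = -0.2094 + 0.0134i, |z|^2 = 0.0440
Iter 16: z = -0.2094 + 0.0134i, |z|^2 = 0.0440
Iter 17: z = -0.2094 + 0.0134i, |z|^2 = 0.0440
Iter 18: z = -0.2094 + 0.0134i, |z|^2 = 0.0440
Did not escape in 19 iterations → in set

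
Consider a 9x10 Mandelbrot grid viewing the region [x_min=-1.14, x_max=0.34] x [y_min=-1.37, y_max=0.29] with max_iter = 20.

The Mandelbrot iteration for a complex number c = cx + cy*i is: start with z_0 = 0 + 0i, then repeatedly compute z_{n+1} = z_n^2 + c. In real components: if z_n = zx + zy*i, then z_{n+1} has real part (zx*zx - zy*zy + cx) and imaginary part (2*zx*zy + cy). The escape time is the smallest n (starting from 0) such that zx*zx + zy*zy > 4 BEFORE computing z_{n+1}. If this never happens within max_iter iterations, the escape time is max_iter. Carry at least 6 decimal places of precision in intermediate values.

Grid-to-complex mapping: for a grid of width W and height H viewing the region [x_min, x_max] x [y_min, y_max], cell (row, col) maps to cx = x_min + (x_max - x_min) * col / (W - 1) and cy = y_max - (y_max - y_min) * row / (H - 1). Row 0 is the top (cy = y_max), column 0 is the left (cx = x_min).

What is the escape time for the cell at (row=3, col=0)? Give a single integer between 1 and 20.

z_0 = 0 + 0i, c = -1.1400 + -0.2633i
Iter 1: z = -1.1400 + -0.2633i, |z|^2 = 1.3689
Iter 2: z = 0.0903 + 0.3371i, |z|^2 = 0.1218
Iter 3: z = -1.2455 + -0.2025i, |z|^2 = 1.5922
Iter 4: z = 0.3702 + 0.2411i, |z|^2 = 0.1951
Iter 5: z = -1.0611 + -0.0849i, |z|^2 = 1.1331
Iter 6: z = -0.0213 + -0.0832i, |z|^2 = 0.0074
Iter 7: z = -1.1465 + -0.2598i, |z|^2 = 1.3819
Iter 8: z = 0.1069 + 0.3323i, |z|^2 = 0.1219
Iter 9: z = -1.2390 + -0.1923i, |z|^2 = 1.5721
Iter 10: z = 0.3582 + 0.2131i, |z|^2 = 0.1737
Iter 11: z = -1.0571 + -0.1107i, |z|^2 = 1.1298
Iter 12: z = -0.0347 + -0.0294i, |z|^2 = 0.0021
Iter 13: z = -1.1397 + -0.2613i, |z|^2 = 1.3671
Iter 14: z = 0.0905 + 0.3322i, |z|^2 = 0.1186
Iter 15: z = -1.2422 + -0.2032i, |z|^2 = 1.5843
Iter 16: z = 0.3617 + 0.2414i, |z|^2 = 0.1891
Iter 17: z = -1.0674 + -0.0887i, |z|^2 = 1.1473
Iter 18: z = -0.0085 + -0.0740i, |z|^2 = 0.0056
Iter 19: z = -1.1454 + -0.2621i, |z|^2 = 1.3806

Answer: 20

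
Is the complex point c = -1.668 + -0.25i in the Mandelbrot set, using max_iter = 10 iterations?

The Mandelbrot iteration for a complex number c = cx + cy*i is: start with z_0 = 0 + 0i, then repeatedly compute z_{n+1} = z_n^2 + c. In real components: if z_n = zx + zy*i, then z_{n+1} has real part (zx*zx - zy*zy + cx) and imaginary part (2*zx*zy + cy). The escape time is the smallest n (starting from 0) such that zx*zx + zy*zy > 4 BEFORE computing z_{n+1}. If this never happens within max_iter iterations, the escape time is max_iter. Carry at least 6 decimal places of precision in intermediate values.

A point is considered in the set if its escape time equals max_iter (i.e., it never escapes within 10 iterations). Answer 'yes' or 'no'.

Answer: no

Derivation:
z_0 = 0 + 0i, c = -1.6680 + -0.2500i
Iter 1: z = -1.6680 + -0.2500i, |z|^2 = 2.8447
Iter 2: z = 1.0517 + 0.5840i, |z|^2 = 1.4472
Iter 3: z = -0.9029 + 0.9784i, |z|^2 = 1.7726
Iter 4: z = -1.8100 + -2.0169i, |z|^2 = 7.3439
Escaped at iteration 4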